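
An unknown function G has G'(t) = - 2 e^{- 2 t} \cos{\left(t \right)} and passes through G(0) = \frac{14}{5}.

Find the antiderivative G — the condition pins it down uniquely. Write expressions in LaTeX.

For G(t) to be correct, d/dt[G] must agree with the stated G'(t) identically.
A general antiderivative is - \frac{2 e^{- 2 t} \sin{\left(t \right)}}{5} + \frac{4 e^{- 2 t} \cos{\left(t \right)}}{5} + C.
The condition gives C = \frac{14}{5} - (\frac{4}{5}) = 2.
So G(t) = 2 - \frac{2 e^{- 2 t} \sin{\left(t \right)}}{5} + \frac{4 e^{- 2 t} \cos{\left(t \right)}}{5}.
Check: d/dt[2 - \frac{2 e^{- 2 t} \sin{\left(t \right)}}{5} + \frac{4 e^{- 2 t} \cos{\left(t \right)}}{5}] = - 2 e^{- 2 t} \cos{\left(t \right)} = G'(t).

G(t) = 2 - \frac{2 e^{- 2 t} \sin{\left(t \right)}}{5} + \frac{4 e^{- 2 t} \cos{\left(t \right)}}{5}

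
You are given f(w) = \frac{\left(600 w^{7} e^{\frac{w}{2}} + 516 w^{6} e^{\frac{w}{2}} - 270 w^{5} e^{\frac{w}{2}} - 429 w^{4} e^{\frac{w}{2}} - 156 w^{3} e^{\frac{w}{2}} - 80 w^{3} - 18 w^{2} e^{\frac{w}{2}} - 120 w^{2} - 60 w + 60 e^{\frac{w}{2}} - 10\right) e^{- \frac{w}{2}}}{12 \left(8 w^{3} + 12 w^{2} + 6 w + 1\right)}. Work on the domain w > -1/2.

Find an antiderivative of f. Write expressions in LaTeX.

Since d/dw undoes antidifferentiation here, F'(w) = f(w) is required of F(w).
Check: d/dw[\frac{\left(60 w^{7} e^{\frac{w}{2}} + 12 w^{6} e^{\frac{w}{2}} - 57 w^{5} e^{\frac{w}{2}} - 36 w^{4} e^{\frac{w}{2}} - 6 w^{3} e^{\frac{w}{2}} + 48 w^{2} e^{\frac{w}{2}} + 80 w^{2} + 48 w e^{\frac{w}{2}} + 80 w - 3 e^{\frac{w}{2}} + 20\right) e^{- \frac{w}{2}}}{12 \left(2 w + 1\right)^{2}}] = \frac{600 w^{7} e^{\frac{w}{2}} + 516 w^{6} e^{\frac{w}{2}} - 270 w^{5} e^{\frac{w}{2}} - 429 w^{4} e^{\frac{w}{2}} - 156 w^{3} e^{\frac{w}{2}} - 80 w^{3} - 18 w^{2} e^{\frac{w}{2}} - 120 w^{2} - 60 w + 60 e^{\frac{w}{2}} - 10}{96 w^{3} e^{\frac{w}{2}} + 144 w^{2} e^{\frac{w}{2}} + 72 w e^{\frac{w}{2}} + 12 e^{\frac{w}{2}}}, which equals f(w).

An antiderivative is F(w) = \frac{\left(60 w^{7} e^{\frac{w}{2}} + 12 w^{6} e^{\frac{w}{2}} - 57 w^{5} e^{\frac{w}{2}} - 36 w^{4} e^{\frac{w}{2}} - 6 w^{3} e^{\frac{w}{2}} + 48 w^{2} e^{\frac{w}{2}} + 80 w^{2} + 48 w e^{\frac{w}{2}} + 80 w - 3 e^{\frac{w}{2}} + 20\right) e^{- \frac{w}{2}}}{12 \left(2 w + 1\right)^{2}}.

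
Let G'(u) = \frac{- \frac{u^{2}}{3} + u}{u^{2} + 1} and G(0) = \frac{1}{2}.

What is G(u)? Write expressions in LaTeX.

Recover the given G'(u) by differentiating a candidate G(u); any mismatch rules it out.
A general antiderivative is - \frac{u}{3} + \frac{\log{\left(u^{2} + 1 \right)}}{2} + \frac{\operatorname{atan}{\left(u \right)}}{3} + C.
The condition gives C = \frac{1}{2} - (0) = \frac{1}{2}.
So G(u) = \frac{- 2 u + 3 \log{\left(u^{2} + 1 \right)} + 2 \operatorname{atan}{\left(u \right)} + 3}{6}.
Check: d/du[\frac{- 2 u + 3 \log{\left(u^{2} + 1 \right)} + 2 \operatorname{atan}{\left(u \right)} + 3}{6}] = \frac{- u^{2} + 3 u}{3 u^{2} + 3}, which equals G'(u).

G(u) = \frac{- 2 u + 3 \log{\left(u^{2} + 1 \right)} + 2 \operatorname{atan}{\left(u \right)} + 3}{6}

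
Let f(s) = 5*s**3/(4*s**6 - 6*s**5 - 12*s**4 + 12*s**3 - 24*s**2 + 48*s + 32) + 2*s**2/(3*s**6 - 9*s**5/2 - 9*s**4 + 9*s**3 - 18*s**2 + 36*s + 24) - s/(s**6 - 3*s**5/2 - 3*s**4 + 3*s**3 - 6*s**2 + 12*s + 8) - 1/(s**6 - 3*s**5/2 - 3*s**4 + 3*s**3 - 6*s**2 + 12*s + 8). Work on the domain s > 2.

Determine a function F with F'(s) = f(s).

An antiderivative is F(s) = (2127*s*log(s - 2) - 752*s*log(s + 1/2) + 1425*s*log(s + 2) - 1400*s*log(s**2 + 2) - 3500*sqrt(2)*s*atan(sqrt(2)*s/2) - 4254*log(s - 2) + 1504*log(s + 1/2) - 2850*log(s + 2) + 2800*log(s**2 + 2) + 7000*sqrt(2)*atan(sqrt(2)*s/2) - 5220)/(32400*s - 64800).

The denominator factors as 6*(s - 2)**2*(s + 2)*(2*s + 1)*(s**2 + 2); partial fractions split f into directly integrable pieces: -7*(2*s + 5)/(162*(s**2 + 2)) - 94/(2025*(2*s + 1)) + 19/(432*(s + 2)) + 709/(10800*(s - 2)) + 29/(180*(s - 2)**2).
Check: d/ds[(2127*s*log(s - 2) - 752*s*log(s + 1/2) + 1425*s*log(s + 2) - 1400*s*log(s**2 + 2) - 3500*sqrt(2)*s*atan(sqrt(2)*s/2) - 4254*log(s - 2) + 1504*log(s + 1/2) - 2850*log(s + 2) + 2800*log(s**2 + 2) + 7000*sqrt(2)*atan(sqrt(2)*s/2) - 5220)/(32400*s - 64800)] = (15*s**3 + 8*s**2 - 12*s - 12)/(12*s**6 - 18*s**5 - 36*s**4 + 36*s**3 - 72*s**2 + 144*s + 96), which equals f(s).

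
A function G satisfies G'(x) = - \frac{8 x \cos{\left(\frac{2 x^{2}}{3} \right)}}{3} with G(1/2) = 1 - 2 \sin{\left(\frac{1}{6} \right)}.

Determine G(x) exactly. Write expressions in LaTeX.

G'(x) matches the chain-rule pattern g'(h)*h' with inner function h(x) = \frac{2 x^{2}}{3}; substituting u = h(x) collapses the integral.
A general antiderivative is - 2 \sin{\left(\frac{2 x^{2}}{3} \right)} + C.
The condition gives C = 1 - 2 \sin{\left(\frac{1}{6} \right)} - (- 2 \sin{\left(\frac{1}{6} \right)}) = 1.
So G(x) = 1 - 2 \sin{\left(\frac{2 x^{2}}{3} \right)}.
Check: d/dx[1 - 2 \sin{\left(\frac{2 x^{2}}{3} \right)}] = - \frac{8 x \cos{\left(\frac{2 x^{2}}{3} \right)}}{3} = G'(x).

G(x) = 1 - 2 \sin{\left(\frac{2 x^{2}}{3} \right)}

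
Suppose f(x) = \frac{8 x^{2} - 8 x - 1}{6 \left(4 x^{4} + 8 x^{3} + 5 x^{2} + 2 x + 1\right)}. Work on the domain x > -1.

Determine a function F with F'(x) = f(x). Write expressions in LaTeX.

Check any antiderivative F(x) by computing F'(x) and comparing it with f(x).
Check: d/dx[\frac{- 2 \left(x + 1\right) \operatorname{atan}{\left(2 x \right)} - 3}{6 \left(x + 1\right)}] = \frac{8 x^{2} - 8 x - 1}{24 x^{4} + 48 x^{3} + 30 x^{2} + 12 x + 6}, which equals f(x).

An antiderivative is F(x) = \frac{- 2 \left(x + 1\right) \operatorname{atan}{\left(2 x \right)} - 3}{6 \left(x + 1\right)}.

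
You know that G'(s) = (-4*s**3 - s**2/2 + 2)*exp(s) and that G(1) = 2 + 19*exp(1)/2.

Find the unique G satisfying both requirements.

G(s) = -4*s**3*exp(s) + 23*s**2*exp(s)/2 - 23*s*exp(s) + 25*exp(s) + 2

Recognize the product-rule pattern: G'(s) = u'v + uv' with u = -4*s**3 + 23*s**2/2 - 23*s + 25, v = exp(s), so integration by parts undoes it.
A general antiderivative is (-8*s**3 + 23*s**2 - 46*s + 50)*exp(s)/2 + C.
The condition gives C = 2 + 19*exp(1)/2 - (19*exp(1)/2) = 2.
So G(s) = -4*s**3*exp(s) + 23*s**2*exp(s)/2 - 23*s*exp(s) + 25*exp(s) + 2.
Check: d/ds[-4*s**3*exp(s) + 23*s**2*exp(s)/2 - 23*s*exp(s) + 25*exp(s) + 2] = -4*s**3*exp(s) - s**2*exp(s)/2 + 2*exp(s), which equals G'(s).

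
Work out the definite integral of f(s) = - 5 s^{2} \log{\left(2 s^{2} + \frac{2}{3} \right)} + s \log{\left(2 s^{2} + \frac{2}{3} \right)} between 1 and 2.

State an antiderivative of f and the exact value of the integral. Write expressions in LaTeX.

The integrand splits into summands that can be handled one at a time.
F(s) = - \frac{5 s^{3} \log{\left(s^{2} + \frac{1}{3} \right)}}{3} - \frac{5 s^{3} \log{\left(2 \right)}}{3} + \frac{10 s^{3}}{9} + \frac{s^{2} \log{\left(s^{2} + \frac{1}{3} \right)}}{2} - \frac{s^{2}}{2} + \frac{s^{2} \log{\left(2 \right)}}{2} - \frac{10 s}{9} + \frac{\log{\left(s^{2} + \frac{1}{3} \right)}}{6} + \frac{10 \sqrt{3} \operatorname{atan}{\left(\sqrt{3} s \right)}}{27} is an antiderivative of f.
Check: d/ds[- \frac{5 s^{3} \log{\left(s^{2} + \frac{1}{3} \right)}}{3} - \frac{5 s^{3} \log{\left(2 \right)}}{3} + \frac{10 s^{3}}{9} + \frac{s^{2} \log{\left(s^{2} + \frac{1}{3} \right)}}{2} - \frac{s^{2}}{2} + \frac{s^{2} \log{\left(2 \right)}}{2} - \frac{10 s}{9} + \frac{\log{\left(s^{2} + \frac{1}{3} \right)}}{6} + \frac{10 \sqrt{3} \operatorname{atan}{\left(\sqrt{3} s \right)}}{27}] = - 5 s^{2} \log{\left(s^{2} + \frac{1}{3} \right)} - 5 s^{2} \log{\left(2 \right)} + s \log{\left(s^{2} + \frac{1}{3} \right)} + s \log{\left(2 \right)}, which equals f(s).
F(2) = - \frac{67 \log{\left(\frac{13}{3} \right)}}{6} - \frac{34 \log{\left(2 \right)}}{3} + \frac{10 \sqrt{3} \operatorname{atan}{\left(2 \sqrt{3} \right)}}{27} + \frac{14}{3}; F(1) = - \frac{7 \log{\left(2 \right)}}{6} - \frac{1}{2} - \log{\left(\frac{4}{3} \right)} + \frac{10 \sqrt{3} \pi}{81}.
Integral = F(2) - F(1) = - \frac{34 \log{\left(\frac{26}{3} \right)}}{3} - \frac{10 \sqrt{3} \pi}{81} - \frac{\log{\left(\frac{4}{3} \right)}}{6} + \frac{\log{\left(\frac{13}{3} \right)}}{6} + \frac{10 \sqrt{3} \operatorname{atan}{\left(2 \sqrt{3} \right)}}{27} + \frac{7 \log{\left(\frac{8}{3} \right)}}{6} + \frac{31}{6}.

Antiderivative: F(s) = - \frac{5 s^{3} \log{\left(s^{2} + \frac{1}{3} \right)}}{3} - \frac{5 s^{3} \log{\left(2 \right)}}{3} + \frac{10 s^{3}}{9} + \frac{s^{2} \log{\left(s^{2} + \frac{1}{3} \right)}}{2} - \frac{s^{2}}{2} + \frac{s^{2} \log{\left(2 \right)}}{2} - \frac{10 s}{9} + \frac{\log{\left(s^{2} + \frac{1}{3} \right)}}{6} + \frac{10 \sqrt{3} \operatorname{atan}{\left(\sqrt{3} s \right)}}{27}; value = - \frac{34 \log{\left(\frac{26}{3} \right)}}{3} - \frac{10 \sqrt{3} \pi}{81} - \frac{\log{\left(\frac{4}{3} \right)}}{6} + \frac{\log{\left(\frac{13}{3} \right)}}{6} + \frac{10 \sqrt{3} \operatorname{atan}{\left(2 \sqrt{3} \right)}}{27} + \frac{7 \log{\left(\frac{8}{3} \right)}}{6} + \frac{31}{6}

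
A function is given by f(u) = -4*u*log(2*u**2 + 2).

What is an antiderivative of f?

Check any antiderivative F(u) by computing F'(u) and comparing it with f(u).
Check: d/du[-2*u**2*log(2*u**2 + 2) + 2*u**2 - 2*log(u**2 + 1)] = -4*u*log(u**2 + 1) - 4*u*log(2), which equals f(u).

An antiderivative is F(u) = -2*u**2*log(2*u**2 + 2) + 2*u**2 - 2*log(u**2 + 1).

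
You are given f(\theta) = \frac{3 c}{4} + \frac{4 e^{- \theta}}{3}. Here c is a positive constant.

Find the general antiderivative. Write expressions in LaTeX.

A candidate is checked by its d/d\theta: the result must match f(\theta).
Check: d/d\theta[\frac{\left(9 c \theta e^{\theta} - 16\right) e^{- \theta}}{12}] = \frac{\left(9 c e^{\theta} + 16\right) e^{- \theta}}{12}, which equals f(\theta).

F(\theta) = \frac{\left(9 c \theta e^{\theta} - 16\right) e^{- \theta}}{12} + C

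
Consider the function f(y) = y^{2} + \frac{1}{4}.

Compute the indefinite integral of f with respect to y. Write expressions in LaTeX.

Since d/dy undoes antidifferentiation here, F'(y) = f(y) is required of F(y).
Check: d/dy[\frac{y^{3}}{3} + \frac{y}{4}] = y^{2} + \frac{1}{4} = f(y).

F(y) = \frac{y^{3}}{3} + \frac{y}{4} + C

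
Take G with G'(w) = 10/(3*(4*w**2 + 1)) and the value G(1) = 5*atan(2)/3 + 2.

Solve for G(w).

Since d/dw undoes antidifferentiation here, G(w) must give back the stated G'(w).
A general antiderivative is 5*atan(2*w)/3 + C.
The condition gives C = 5*atan(2)/3 + 2 - (5*atan(2)/3) = 2.
So G(w) = 5*atan(2*w)/3 + 2.
Check: d/dw[5*atan(2*w)/3 + 2] = 10/(12*w**2 + 3), which equals G'(w).

G(w) = 5*atan(2*w)/3 + 2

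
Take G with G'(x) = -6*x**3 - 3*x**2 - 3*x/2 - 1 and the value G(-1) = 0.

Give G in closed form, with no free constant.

The integrand splits into summands that can be handled one at a time.
A general antiderivative is -3*x**4/2 - x**3 - 3*x**2/4 - x - 1/4 + C.
The condition gives C = 0 - (-1/2) = 1/2.
So G(x) = -3*x**4/2 - x**3 - 3*x**2/4 - x + 1/4.
Check: d/dx[-3*x**4/2 - x**3 - 3*x**2/4 - x + 1/4] = -6*x**3 - 3*x**2 - 3*x/2 - 1 = G'(x).

G(x) = -3*x**4/2 - x**3 - 3*x**2/4 - x + 1/4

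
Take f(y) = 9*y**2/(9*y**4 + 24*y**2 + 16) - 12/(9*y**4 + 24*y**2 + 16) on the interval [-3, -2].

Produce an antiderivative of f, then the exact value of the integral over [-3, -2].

Antiderivative: F(y) = -3*y/(3*y**2 + 4); value = 21/248

Recognize the product-rule pattern: f = u'v + uv' with u = -y, v = 1/(y**2 + 4/3), so integration by parts undoes it.
F(y) = -3*y/(3*y**2 + 4) is an antiderivative of f.
Check: d/dy[-3*y/(3*y**2 + 4)] = (9*y**2 - 12)/(9*y**4 + 24*y**2 + 16), which equals f(y).
F(-2) = 3/8; F(-3) = 9/31.
Integral = F(-2) - F(-3) = 21/248.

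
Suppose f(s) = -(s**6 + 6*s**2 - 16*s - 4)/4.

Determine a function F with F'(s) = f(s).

A candidate is checked by its d/ds: the result must match f(s).
Check: d/ds[-s*(s**6 + 14*s**2 - 56*s - 28)/28] = -s**6/4 - 3*s**2/2 + 4*s + 1, which equals f(s).

An antiderivative is F(s) = -s*(s**6 + 14*s**2 - 56*s - 28)/28.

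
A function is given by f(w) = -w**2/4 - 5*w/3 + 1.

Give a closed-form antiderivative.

The integrand splits into summands that can be handled one at a time.
Check: d/dw[-w**3/12 - 5*w**2/6 + w] = -w**2/4 - 5*w/3 + 1 = f(w).

An antiderivative is F(w) = -w**3/12 - 5*w**2/6 + w.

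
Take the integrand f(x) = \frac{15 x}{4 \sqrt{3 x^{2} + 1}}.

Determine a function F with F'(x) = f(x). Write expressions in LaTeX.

An antiderivative is F(x) = \frac{5 \sqrt{3 x^{2} + 1}}{4}.

The substitution u = 3 x^{2} + 1 works: f is exactly (dF/du)*(du/dx) for that inner function.
Check: d/dx[\frac{5 \sqrt{3 x^{2} + 1}}{4}] = \frac{15 x}{4 \sqrt{3 x^{2} + 1}} = f(x).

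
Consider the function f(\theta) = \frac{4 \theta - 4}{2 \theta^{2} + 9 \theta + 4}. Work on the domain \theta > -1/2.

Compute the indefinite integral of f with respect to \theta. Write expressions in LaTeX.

The denominator factors as \left(\theta + 4\right) \left(2 \theta + 1\right); partial fractions split f into directly integrable pieces: - \frac{12}{7 \left(2 \theta + 1\right)} + \frac{20}{7 \left(\theta + 4\right)}.
Check: d/d\theta[- \frac{6 \log{\left(\theta + \frac{1}{2} \right)}}{7} + \frac{20 \log{\left(\theta + 4 \right)}}{7}] = \frac{4 \theta - 4}{2 \theta^{2} + 9 \theta + 4} = f(\theta).

F(\theta) = - \frac{6 \log{\left(\theta + \frac{1}{2} \right)}}{7} + \frac{20 \log{\left(\theta + 4 \right)}}{7} + C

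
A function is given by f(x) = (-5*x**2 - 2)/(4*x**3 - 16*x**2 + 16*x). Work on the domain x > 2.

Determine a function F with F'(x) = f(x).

An antiderivative is F(x) = (-(x - 2)*log(x) - 9*(x - 2)*log(x - 2) + 22)/(8*(x - 2)).

Factor the denominator (4*x*(x - 2)**2) and decompose: f = -9/(8*(x - 2)) - 11/(4*(x - 2)**2) - 1/(8*x); each piece integrates to a log, atan, or power term.
Check: d/dx[(-(x - 2)*log(x) - 9*(x - 2)*log(x - 2) + 22)/(8*(x - 2))] = (-5*x**2 - 2)/(4*x**3 - 16*x**2 + 16*x) = f(x).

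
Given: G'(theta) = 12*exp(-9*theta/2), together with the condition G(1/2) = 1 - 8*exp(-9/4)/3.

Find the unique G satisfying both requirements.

The proposed G(theta) is checked by its d/dtheta: the result must match the given G'(theta).
A general antiderivative is -8*exp(-9*theta/2)/3 + C.
The condition gives C = 1 - 8*exp(-9/4)/3 - (-8*exp(-9/4)/3) = 1.
So G(theta) = 1 - 8*exp(-9*theta/2)/3.
Check: d/dtheta[1 - 8*exp(-9*theta/2)/3] = 12*exp(-9*theta/2) = G'(theta).

G(theta) = 1 - 8*exp(-9*theta/2)/3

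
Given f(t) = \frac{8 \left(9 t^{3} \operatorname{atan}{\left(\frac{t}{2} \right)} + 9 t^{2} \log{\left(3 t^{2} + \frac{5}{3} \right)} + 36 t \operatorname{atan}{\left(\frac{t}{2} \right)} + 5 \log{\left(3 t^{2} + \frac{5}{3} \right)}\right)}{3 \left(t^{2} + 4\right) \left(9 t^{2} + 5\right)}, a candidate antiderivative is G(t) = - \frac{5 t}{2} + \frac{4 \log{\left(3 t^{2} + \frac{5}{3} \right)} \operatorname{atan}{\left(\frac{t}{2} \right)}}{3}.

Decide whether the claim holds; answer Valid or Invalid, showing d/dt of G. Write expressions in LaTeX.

d/dt[G] = \frac{- 135 t^{4} + 144 t^{3} \operatorname{atan}{\left(\frac{t}{2} \right)} + 144 t^{2} \log{\left(3 t^{2} + \frac{5}{3} \right)} - 615 t^{2} + 576 t \operatorname{atan}{\left(\frac{t}{2} \right)} + 80 \log{\left(3 t^{2} + \frac{5}{3} \right)} - 300}{54 t^{4} + 246 t^{2} + 120}
d/dt[G] - f(t) = - \frac{5}{2} != 0.

Invalid: d/dt[G] - f = - \frac{5}{2}, which is not 0.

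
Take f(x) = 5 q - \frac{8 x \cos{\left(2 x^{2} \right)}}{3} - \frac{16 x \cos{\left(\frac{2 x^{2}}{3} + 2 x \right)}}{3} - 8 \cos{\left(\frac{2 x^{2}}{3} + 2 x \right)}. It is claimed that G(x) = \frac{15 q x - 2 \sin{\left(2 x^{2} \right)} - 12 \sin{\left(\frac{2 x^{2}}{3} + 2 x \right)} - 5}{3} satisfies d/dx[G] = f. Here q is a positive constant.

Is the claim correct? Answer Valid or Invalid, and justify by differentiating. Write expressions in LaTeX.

d/dx[G] = 5 q - \frac{8 x \cos{\left(2 x^{2} \right)}}{3} - \frac{16 x \cos{\left(\frac{2 x^{2}}{3} + 2 x \right)}}{3} - 8 \cos{\left(\frac{2 x^{2}}{3} + 2 x \right)}
This equals f(x) exactly, so the claim holds.

Valid - differentiating G returns exactly f.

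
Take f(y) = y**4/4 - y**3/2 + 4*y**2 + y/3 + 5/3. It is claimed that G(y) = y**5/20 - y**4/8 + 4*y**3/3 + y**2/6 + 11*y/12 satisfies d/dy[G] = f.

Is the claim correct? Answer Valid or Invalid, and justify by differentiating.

d/dy[G] = y**4/4 - y**3/2 + 4*y**2 + y/3 + 11/12
d/dy[G] - f(y) = -3/4 != 0.

Invalid: d/dy[G] - f = -3/4, which is not 0.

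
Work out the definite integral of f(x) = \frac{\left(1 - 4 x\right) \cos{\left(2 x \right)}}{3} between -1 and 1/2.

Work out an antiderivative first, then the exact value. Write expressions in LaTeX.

Antiderivative: F(x) = - \frac{2 x \sin{\left(2 x \right)}}{3} + \frac{\sin{\left(2 x \right)}}{6} - \frac{\cos{\left(2 x \right)}}{3}; value = - \frac{\cos{\left(1 \right)}}{3} - \frac{\sin{\left(1 \right)}}{6} + \frac{\cos{\left(2 \right)}}{3} + \frac{5 \sin{\left(2 \right)}}{6}

An antiderivative F(x) passes only if d/dx[F] lands on f(x) exactly.
F(x) = - \frac{2 x \sin{\left(2 x \right)}}{3} + \frac{\sin{\left(2 x \right)}}{6} - \frac{\cos{\left(2 x \right)}}{3} is an antiderivative of f.
Check: d/dx[- \frac{2 x \sin{\left(2 x \right)}}{3} + \frac{\sin{\left(2 x \right)}}{6} - \frac{\cos{\left(2 x \right)}}{3}] = - \frac{4 x \cos{\left(2 x \right)}}{3} + \frac{\cos{\left(2 x \right)}}{3}, which equals f(x).
F(1/2) = - \frac{\cos{\left(1 \right)}}{3} - \frac{\sin{\left(1 \right)}}{6}; F(-1) = - \frac{5 \sin{\left(2 \right)}}{6} - \frac{\cos{\left(2 \right)}}{3}.
Integral = F(1/2) - F(-1) = - \frac{\cos{\left(1 \right)}}{3} - \frac{\sin{\left(1 \right)}}{6} + \frac{\cos{\left(2 \right)}}{3} + \frac{5 \sin{\left(2 \right)}}{6}.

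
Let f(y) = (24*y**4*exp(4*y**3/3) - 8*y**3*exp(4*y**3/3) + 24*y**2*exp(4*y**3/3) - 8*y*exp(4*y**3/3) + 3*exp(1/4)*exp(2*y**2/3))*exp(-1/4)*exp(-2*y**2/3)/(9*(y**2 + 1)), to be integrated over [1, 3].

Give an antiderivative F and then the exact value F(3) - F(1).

Antiderivative: F(y) = (atan(y) + 2*exp(-1/4)*exp(-2*y**2/3)*exp(4*y**3/3))/3; value = -2*exp(5/12)/3 - pi/12 + atan(3)/3 + 2*exp(119/4)/3

Differentiate the proposed F(y) back; it has to land on f(y) exactly.
F(y) = (atan(y) + 2*exp(-1/4)*exp(-2*y**2/3)*exp(4*y**3/3))/3 is an antiderivative of f.
Check: d/dy[(atan(y) + 2*exp(-1/4)*exp(-2*y**2/3)*exp(4*y**3/3))/3] = (24*y**4*exp(4*y**3/3) - 8*y**3*exp(4*y**3/3) + 24*y**2*exp(4*y**3/3) - 8*y*exp(4*y**3/3) + 3*exp(1/4)*exp(2*y**2/3))/(9*y**2*exp(1/4)*exp(2*y**2/3) + 9*exp(1/4)*exp(2*y**2/3)), which equals f(y).
F(3) = atan(3)/3 + 2*exp(119/4)/3; F(1) = pi/12 + 2*exp(5/12)/3.
Integral = F(3) - F(1) = -2*exp(5/12)/3 - pi/12 + atan(3)/3 + 2*exp(119/4)/3.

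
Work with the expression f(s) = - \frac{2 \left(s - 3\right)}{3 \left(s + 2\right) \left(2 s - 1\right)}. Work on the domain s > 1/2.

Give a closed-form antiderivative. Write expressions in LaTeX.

The denominator factors as 3 \left(s + 2\right) \left(2 s - 1\right); partial fractions split f into directly integrable pieces: \frac{2}{3 \left(2 s - 1\right)} - \frac{2}{3 \left(s + 2\right)}.
Check: d/ds[\frac{\log{\left(s - \frac{1}{2} \right)} - 2 \log{\left(s + 2 \right)}}{3}] = \frac{6 - 2 s}{6 s^{2} + 9 s - 6}, which equals f(s).

An antiderivative is F(s) = \frac{\log{\left(s - \frac{1}{2} \right)} - 2 \log{\left(s + 2 \right)}}{3}.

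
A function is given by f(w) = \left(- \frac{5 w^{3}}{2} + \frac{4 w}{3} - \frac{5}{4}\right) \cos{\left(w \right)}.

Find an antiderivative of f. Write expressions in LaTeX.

Whatever form F(w) takes, F'(w) = f(w) is non-negotiable.
Check: d/dw[- \frac{5 w^{3} \sin{\left(w \right)}}{2} - \frac{15 w^{2} \cos{\left(w \right)}}{2} + \frac{49 w \sin{\left(w \right)}}{3} - \frac{5 \sin{\left(w \right)}}{4} + \frac{49 \cos{\left(w \right)}}{3}] = - \frac{5 w^{3} \cos{\left(w \right)}}{2} + \frac{4 w \cos{\left(w \right)}}{3} - \frac{5 \cos{\left(w \right)}}{4}, which equals f(w).

An antiderivative is F(w) = - \frac{5 w^{3} \sin{\left(w \right)}}{2} - \frac{15 w^{2} \cos{\left(w \right)}}{2} + \frac{49 w \sin{\left(w \right)}}{3} - \frac{5 \sin{\left(w \right)}}{4} + \frac{49 \cos{\left(w \right)}}{3}.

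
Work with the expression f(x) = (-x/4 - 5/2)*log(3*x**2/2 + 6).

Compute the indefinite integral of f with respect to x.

For F(x) to be correct the identity F'(x) - f(x) = 0 must hold.
Check: d/dx[-(x**2*log(3*x**2/2 + 6) - x**2 + 20*x*log(3*x**2/2 + 6) - 40*x + 4*log(x**2 + 4) + 80*atan(x/2))/8] = -x*log(x**2/2 + 2)/4 - x*log(3)/4 - 5*log(x**2/2 + 2)/2 - 5*log(3)/2, which equals f(x).

F(x) = -(x**2*log(3*x**2/2 + 6) - x**2 + 20*x*log(3*x**2/2 + 6) - 40*x + 4*log(x**2 + 4) + 80*atan(x/2))/8 + C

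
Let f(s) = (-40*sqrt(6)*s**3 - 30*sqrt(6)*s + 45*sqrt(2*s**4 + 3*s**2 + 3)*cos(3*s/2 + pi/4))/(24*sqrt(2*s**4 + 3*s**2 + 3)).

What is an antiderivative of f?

An antiderivative is F(s) = -5*sqrt(6)*sqrt(2*s**4 + 3*s**2 + 3)/12 + 5*sin(3*s/2 + pi/4)/4.

For F(s) to be correct the identity F'(s) - f(s) = 0 must hold.
Check: d/ds[-5*sqrt(6)*sqrt(2*s**4 + 3*s**2 + 3)/12 + 5*sin(3*s/2 + pi/4)/4] = (-40*sqrt(6)*s**3 - 30*sqrt(6)*s + 45*sqrt(2*s**4 + 3*s**2 + 3)*cos(3*s/2 + pi/4))/(24*sqrt(2*s**4 + 3*s**2 + 3)) = f(s).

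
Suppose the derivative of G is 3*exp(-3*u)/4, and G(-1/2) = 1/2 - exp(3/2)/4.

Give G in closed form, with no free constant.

G(u) = 1/2 - exp(-3*u)/4

Whatever form G(u) takes, its d/du must return the stated G'(u).
A general antiderivative is -exp(-3*u)/4 + C.
The condition gives C = 1/2 - exp(3/2)/4 - (-exp(3/2)/4) = 1/2.
So G(u) = 1/2 - exp(-3*u)/4.
Check: d/du[1/2 - exp(-3*u)/4] = 3*exp(-3*u)/4 = G'(u).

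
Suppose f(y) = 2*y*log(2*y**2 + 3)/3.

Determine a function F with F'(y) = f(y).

An antiderivative is F(y) = (2*y**2*log(2*y**2 + 3) - 2*y**2 + 3*log(2*y**2 + 3))/6.

Differentiate the proposed F(y) back; it has to land on f(y) exactly.
Check: d/dy[(2*y**2*log(2*y**2 + 3) - 2*y**2 + 3*log(2*y**2 + 3))/6] = 2*y*log(2*y**2 + 3)/3 = f(y).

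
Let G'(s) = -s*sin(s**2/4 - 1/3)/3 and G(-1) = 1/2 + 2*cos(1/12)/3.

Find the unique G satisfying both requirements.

The substitution u = s**2/4 - 1/3 works: G'(s) is exactly (dG/du)*(du/ds) for that inner function.
A general antiderivative is 2*cos(s**2/4 - 1/3)/3 + C.
The condition gives C = 1/2 + 2*cos(1/12)/3 - (2*cos(1/12)/3) = 1/2.
So G(s) = 2*cos(s**2/4 - 1/3)/3 + 1/2.
Check: d/ds[2*cos(s**2/4 - 1/3)/3 + 1/2] = -s*sin(s**2/4 - 1/3)/3 = G'(s).

G(s) = 2*cos(s**2/4 - 1/3)/3 + 1/2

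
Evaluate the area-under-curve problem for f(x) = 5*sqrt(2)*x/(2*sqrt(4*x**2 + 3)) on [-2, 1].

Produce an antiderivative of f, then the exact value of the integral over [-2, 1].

f matches the chain-rule pattern g'(h)*h' with inner function h(x) = 2*x**2 + 3/2; substituting u = h(x) collapses the integral.
F(x) = 5*sqrt(2)*sqrt(4*x**2 + 3)/8 is an antiderivative of f.
Check: d/dx[5*sqrt(2)*sqrt(4*x**2 + 3)/8] = 5*sqrt(2)*x/(2*sqrt(4*x**2 + 3)) = f(x).
F(1) = 5*sqrt(14)/8; F(-2) = 5*sqrt(38)/8.
Integral = F(1) - F(-2) = -5*sqrt(38)/8 + 5*sqrt(14)/8.

Antiderivative: F(x) = 5*sqrt(2)*sqrt(4*x**2 + 3)/8; value = -5*sqrt(38)/8 + 5*sqrt(14)/8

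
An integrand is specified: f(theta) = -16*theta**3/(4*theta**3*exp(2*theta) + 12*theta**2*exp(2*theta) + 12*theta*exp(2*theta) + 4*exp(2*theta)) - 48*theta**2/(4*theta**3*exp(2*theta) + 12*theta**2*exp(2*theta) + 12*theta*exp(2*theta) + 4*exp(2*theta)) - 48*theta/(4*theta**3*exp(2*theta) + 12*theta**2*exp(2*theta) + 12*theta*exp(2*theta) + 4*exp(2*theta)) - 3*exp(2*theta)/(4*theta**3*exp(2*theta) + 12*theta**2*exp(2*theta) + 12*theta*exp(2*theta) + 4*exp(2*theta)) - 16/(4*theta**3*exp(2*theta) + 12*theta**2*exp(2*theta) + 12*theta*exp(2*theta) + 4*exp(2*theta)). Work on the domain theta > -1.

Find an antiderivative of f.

An antiderivative is F(theta) = (16*(theta + 1)**2 + 3*exp(2*theta))*exp(-2*theta)/(8*(theta + 1)**2).

The integrand splits into summands that can be handled one at a time.
Check: d/dtheta[(16*(theta + 1)**2 + 3*exp(2*theta))*exp(-2*theta)/(8*(theta + 1)**2)] = (-16*theta**3 - 48*theta**2 - 48*theta - 3*exp(2*theta) - 16)/(4*theta**3*exp(2*theta) + 12*theta**2*exp(2*theta) + 12*theta*exp(2*theta) + 4*exp(2*theta)), which equals f(theta).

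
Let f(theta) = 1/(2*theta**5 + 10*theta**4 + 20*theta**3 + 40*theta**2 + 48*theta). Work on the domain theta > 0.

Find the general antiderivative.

Factor the denominator (2*theta*(theta + 2)*(theta + 3)*(theta**2 + 4)) and decompose: f = -(theta + 10)/(416*(theta**2 + 4)) + 1/(78*(theta + 3)) - 1/(32*(theta + 2)) + 1/(48*theta); each piece integrates to a log, atan, or power term.
Check: d/dtheta[log(theta)/48 - log(theta + 2)/32 + log(theta + 3)/78 - log(theta**2 + 4)/832 - 5*atan(theta/2)/416] = 1/(2*theta**5 + 10*theta**4 + 20*theta**3 + 40*theta**2 + 48*theta) = f(theta).

F(theta) = log(theta)/48 - log(theta + 2)/32 + log(theta + 3)/78 - log(theta**2 + 4)/832 - 5*atan(theta/2)/416 + C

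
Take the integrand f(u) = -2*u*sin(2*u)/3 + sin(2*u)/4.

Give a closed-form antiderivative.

An antiderivative is F(u) = u*cos(2*u)/3 - sin(2*u)/6 - cos(2*u)/8.

Integrate term by term and add the pieces.
Check: d/du[u*cos(2*u)/3 - sin(2*u)/6 - cos(2*u)/8] = -2*u*sin(2*u)/3 + sin(2*u)/4 = f(u).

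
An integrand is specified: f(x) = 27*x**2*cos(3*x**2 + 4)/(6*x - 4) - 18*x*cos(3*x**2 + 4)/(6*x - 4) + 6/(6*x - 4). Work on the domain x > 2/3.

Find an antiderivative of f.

An antiderivative is F(x) = log(3*x - 2) + 3*sin(3*x**2 + 4)/4.

Integrate term by term and add the pieces.
Check: d/dx[log(3*x - 2) + 3*sin(3*x**2 + 4)/4] = (27*x**2*cos(3*x**2 + 4) - 18*x*cos(3*x**2 + 4) + 6)/(6*x - 4), which equals f(x).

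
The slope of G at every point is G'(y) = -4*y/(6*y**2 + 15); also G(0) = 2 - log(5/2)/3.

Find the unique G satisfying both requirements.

G'(y) matches the chain-rule pattern g'(h)*h' with inner function h(y) = y**2 + 5/2; substituting u = h(y) collapses the integral.
A general antiderivative is -log(y**2 + 5/2)/3 + C.
The condition gives C = 2 - log(5/2)/3 - (-log(5/2)/3) = 2.
So G(y) = -(log(y**2 + 5/2) - 6)/3.
Check: d/dy[-(log(y**2 + 5/2) - 6)/3] = -4*y/(6*y**2 + 15) = G'(y).

G(y) = -(log(y**2 + 5/2) - 6)/3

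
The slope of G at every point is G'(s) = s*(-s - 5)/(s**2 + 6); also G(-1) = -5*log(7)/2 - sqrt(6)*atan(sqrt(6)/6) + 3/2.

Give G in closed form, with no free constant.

A first test for any G(s): its s-derivative must equal the given G'(s).
A general antiderivative is -s - 5*log(s**2 + 6)/2 + sqrt(6)*atan(sqrt(6)*s/6) + C.
The condition gives C = -5*log(7)/2 - sqrt(6)*atan(sqrt(6)/6) + 3/2 - (-5*log(7)/2 - sqrt(6)*atan(sqrt(6)/6) + 1) = 1/2.
So G(s) = -s - 5*log(s**2 + 6)/2 + sqrt(6)*atan(sqrt(6)*s/6) + 1/2.
Check: d/ds[-s - 5*log(s**2 + 6)/2 + sqrt(6)*atan(sqrt(6)*s/6) + 1/2] = (-s**2 - 5*s)/(s**2 + 6), which equals G'(s).

G(s) = -s - 5*log(s**2 + 6)/2 + sqrt(6)*atan(sqrt(6)*s/6) + 1/2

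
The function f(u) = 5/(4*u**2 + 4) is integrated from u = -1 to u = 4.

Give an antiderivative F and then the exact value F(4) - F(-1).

Antiderivative: F(u) = 5*atan(u)/4; value = 5*pi/16 + 5*atan(4)/4

Differentiate the proposed F(u) back; it has to land on f(u) exactly.
F(u) = 5*atan(u)/4 is an antiderivative of f.
Check: d/du[5*atan(u)/4] = 5/(4*u**2 + 4) = f(u).
F(4) = 5*atan(4)/4; F(-1) = -5*pi/16.
Integral = F(4) - F(-1) = 5*pi/16 + 5*atan(4)/4.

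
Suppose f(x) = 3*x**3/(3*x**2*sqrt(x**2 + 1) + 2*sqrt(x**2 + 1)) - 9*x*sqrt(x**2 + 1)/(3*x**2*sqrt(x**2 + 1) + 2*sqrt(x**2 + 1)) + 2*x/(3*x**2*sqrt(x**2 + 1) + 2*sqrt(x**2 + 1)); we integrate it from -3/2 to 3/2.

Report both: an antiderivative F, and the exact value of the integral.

The integrand splits into summands that can be handled one at a time.
F(x) = -(-2*sqrt(x**2 + 1) + 3*log(x**2 + 2/3))/2 is an antiderivative of f.
Check: d/dx[-(-2*sqrt(x**2 + 1) + 3*log(x**2 + 2/3))/2] = (3*x**3 - 9*x*sqrt(x**2 + 1) + 2*x)/(3*x**2*sqrt(x**2 + 1) + 2*sqrt(x**2 + 1)), which equals f(x).
F(3/2) = -3*log(35/12)/2 + sqrt(13)/2; F(-3/2) = -3*log(35/12)/2 + sqrt(13)/2.
Integral = F(3/2) - F(-3/2) = 0.

Antiderivative: F(x) = -(-2*sqrt(x**2 + 1) + 3*log(x**2 + 2/3))/2; value = 0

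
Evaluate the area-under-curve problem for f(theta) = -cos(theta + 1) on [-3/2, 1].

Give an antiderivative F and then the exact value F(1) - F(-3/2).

An antiderivative F(theta) passes only if d/dtheta[F] lands on f(theta) exactly.
F(theta) = -sin(theta + 1) is an antiderivative of f.
Check: d/dtheta[-sin(theta + 1)] = -cos(theta + 1) = f(theta).
F(1) = -sin(2); F(-3/2) = sin(1/2).
Integral = F(1) - F(-3/2) = -sin(2) - sin(1/2).

Antiderivative: F(theta) = -sin(theta + 1); value = -sin(2) - sin(1/2)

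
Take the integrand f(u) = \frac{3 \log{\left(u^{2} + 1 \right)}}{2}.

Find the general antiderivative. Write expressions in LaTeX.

F(u) = \frac{3 \left(u \log{\left(u^{2} + 1 \right)} - 2 u + 2 \operatorname{atan}{\left(u \right)}\right)}{2} + C

Check any antiderivative F(u) by computing F'(u) and comparing it with f(u).
Check: d/du[\frac{3 \left(u \log{\left(u^{2} + 1 \right)} - 2 u + 2 \operatorname{atan}{\left(u \right)}\right)}{2}] = \frac{3 \log{\left(u^{2} + 1 \right)}}{2} = f(u).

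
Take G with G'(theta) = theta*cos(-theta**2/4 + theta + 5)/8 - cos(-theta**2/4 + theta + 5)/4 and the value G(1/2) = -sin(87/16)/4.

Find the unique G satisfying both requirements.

G(theta) = -sin(-theta**2/4 + theta + 5)/4

G'(theta) matches the chain-rule pattern g'(h)*h' with inner function h(theta) = -theta**2/4 + theta + 5; substituting u = h(theta) collapses the integral.
A general antiderivative is -sin(-theta**2/4 + theta + 5)/4 + C.
The condition gives C = -sin(87/16)/4 - (-sin(87/16)/4) = 0.
So G(theta) = -sin(-theta**2/4 + theta + 5)/4.
Check: d/dtheta[-sin(-theta**2/4 + theta + 5)/4] = theta*cos(-theta**2/4 + theta + 5)/8 - cos(-theta**2/4 + theta + 5)/4 = G'(theta).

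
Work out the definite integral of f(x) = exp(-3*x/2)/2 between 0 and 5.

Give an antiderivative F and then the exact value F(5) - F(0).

Recover f(x) by differentiating a candidate F(x); any mismatch rules it out.
F(x) = -exp(-3*x/2)/3 is an antiderivative of f.
Check: d/dx[-exp(-3*x/2)/3] = exp(-3*x/2)/2 = f(x).
F(5) = -exp(-15/2)/3; F(0) = -1/3.
Integral = F(5) - F(0) = 1/3 - exp(-15/2)/3.

Antiderivative: F(x) = -exp(-3*x/2)/3; value = 1/3 - exp(-15/2)/3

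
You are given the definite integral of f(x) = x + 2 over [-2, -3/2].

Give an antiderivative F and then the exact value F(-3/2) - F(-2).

Antiderivative: F(x) = x**2/2 + 2*x; value = 1/8

Since d/dx undoes antidifferentiation here, F'(x) = f(x) is required of F(x).
F(x) = x**2/2 + 2*x is an antiderivative of f.
Check: d/dx[x**2/2 + 2*x] = x + 2 = f(x).
F(-3/2) = -15/8; F(-2) = -2.
Integral = F(-3/2) - F(-2) = 1/8.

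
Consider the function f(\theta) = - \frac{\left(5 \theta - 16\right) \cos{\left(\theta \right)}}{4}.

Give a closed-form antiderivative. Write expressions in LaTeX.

Any candidate F(\theta) must reproduce f(\theta) exactly when differentiated.
Check: d/d\theta[- \frac{5 \theta \sin{\left(\theta \right)}}{4} + 4 \sin{\left(\theta \right)} - \frac{5 \cos{\left(\theta \right)}}{4}] = - \frac{5 \theta \cos{\left(\theta \right)}}{4} + 4 \cos{\left(\theta \right)}, which equals f(\theta).

An antiderivative is F(\theta) = - \frac{5 \theta \sin{\left(\theta \right)}}{4} + 4 \sin{\left(\theta \right)} - \frac{5 \cos{\left(\theta \right)}}{4}.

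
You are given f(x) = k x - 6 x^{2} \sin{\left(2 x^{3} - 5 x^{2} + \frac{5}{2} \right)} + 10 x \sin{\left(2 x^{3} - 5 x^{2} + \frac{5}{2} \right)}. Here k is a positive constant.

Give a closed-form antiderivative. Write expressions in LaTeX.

An antiderivative is F(x) = \frac{k x^{2}}{2} + \cos{\left(2 x^{3} - 5 x^{2} + \frac{5}{2} \right)}.

The integrand splits into summands that can be handled one at a time.
Check: d/dx[\frac{k x^{2}}{2} + \cos{\left(2 x^{3} - 5 x^{2} + \frac{5}{2} \right)}] = k x - 6 x^{2} \sin{\left(2 x^{3} - 5 x^{2} + \frac{5}{2} \right)} + 10 x \sin{\left(2 x^{3} - 5 x^{2} + \frac{5}{2} \right)} = f(x).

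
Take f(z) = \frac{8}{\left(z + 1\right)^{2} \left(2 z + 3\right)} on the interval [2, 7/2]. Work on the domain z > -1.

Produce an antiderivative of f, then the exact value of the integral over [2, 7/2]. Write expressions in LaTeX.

Antiderivative: F(z) = - \frac{8 \left(2 z \log{\left(z + 1 \right)} - 2 z \log{\left(z + \frac{3}{2} \right)} + 2 \log{\left(z + 1 \right)} - 2 \log{\left(z + \frac{3}{2} \right)} + 1\right)}{z + 1}; value = - 16 \log{\left(\frac{9}{2} \right)} - 16 \log{\left(\frac{7}{2} \right)} + \frac{8}{9} + 16 \log{\left(3 \right)} + 16 \log{\left(5 \right)}

The denominator factors as \left(z + 1\right)^{2} \left(2 z + 3\right); partial fractions split f into directly integrable pieces: \frac{32}{2 z + 3} - \frac{16}{z + 1} + \frac{8}{\left(z + 1\right)^{2}}.
F(z) = - \frac{8 \left(2 z \log{\left(z + 1 \right)} - 2 z \log{\left(z + \frac{3}{2} \right)} + 2 \log{\left(z + 1 \right)} - 2 \log{\left(z + \frac{3}{2} \right)} + 1\right)}{z + 1} is an antiderivative of f.
Check: d/dz[- \frac{8 \left(2 z \log{\left(z + 1 \right)} - 2 z \log{\left(z + \frac{3}{2} \right)} + 2 \log{\left(z + 1 \right)} - 2 \log{\left(z + \frac{3}{2} \right)} + 1\right)}{z + 1}] = \frac{8}{2 z^{3} + 7 z^{2} + 8 z + 3}, which equals f(z).
F(7/2) = - 16 \log{\left(\frac{9}{2} \right)} - \frac{16}{9} + 16 \log{\left(5 \right)}; F(2) = - 16 \log{\left(3 \right)} - \frac{8}{3} + 16 \log{\left(\frac{7}{2} \right)}.
Integral = F(7/2) - F(2) = - 16 \log{\left(\frac{9}{2} \right)} - 16 \log{\left(\frac{7}{2} \right)} + \frac{8}{9} + 16 \log{\left(3 \right)} + 16 \log{\left(5 \right)}.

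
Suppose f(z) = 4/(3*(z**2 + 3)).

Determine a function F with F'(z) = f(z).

An antiderivative is F(z) = 4*sqrt(3)*atan(sqrt(3)*z/3)/9.

An antiderivative F(z) passes only if d/dz[F] lands on f(z) exactly.
Check: d/dz[4*sqrt(3)*atan(sqrt(3)*z/3)/9] = 4/(3*z**2 + 9), which equals f(z).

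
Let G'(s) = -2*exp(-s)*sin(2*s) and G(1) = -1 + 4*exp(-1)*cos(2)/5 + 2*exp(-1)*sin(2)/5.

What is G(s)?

G(s) = (-5*exp(s) + 2*sin(2*s) + 4*cos(2*s))*exp(-s)/5

Differentiate the proposed G(s) back; it has to land on the given G'(s).
A general antiderivative is 2*exp(-s)*sin(2*s)/5 + 4*exp(-s)*cos(2*s)/5 + C.
The condition gives C = -1 + 4*exp(-1)*cos(2)/5 + 2*exp(-1)*sin(2)/5 - (4*exp(-1)*cos(2)/5 + 2*exp(-1)*sin(2)/5) = -1.
So G(s) = (-5*exp(s) + 2*sin(2*s) + 4*cos(2*s))*exp(-s)/5.
Check: d/ds[(-5*exp(s) + 2*sin(2*s) + 4*cos(2*s))*exp(-s)/5] = -2*exp(-s)*sin(2*s) = G'(s).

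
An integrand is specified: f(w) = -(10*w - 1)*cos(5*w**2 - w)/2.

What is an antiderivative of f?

An antiderivative is F(w) = -sin(5*w**2 - w)/2.

The substitution u = 5*w**2 - w works: f is exactly (dF/du)*(du/dw) for that inner function.
Check: d/dw[-sin(5*w**2 - w)/2] = -5*w*cos(5*w**2 - w) + cos(5*w**2 - w)/2, which equals f(w).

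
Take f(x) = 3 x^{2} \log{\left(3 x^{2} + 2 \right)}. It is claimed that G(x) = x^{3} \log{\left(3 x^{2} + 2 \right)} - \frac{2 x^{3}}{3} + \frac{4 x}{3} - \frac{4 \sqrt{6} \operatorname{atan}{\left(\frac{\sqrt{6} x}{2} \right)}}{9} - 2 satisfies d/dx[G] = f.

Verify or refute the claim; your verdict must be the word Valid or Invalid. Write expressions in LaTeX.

d/dx[G] = 3 x^{2} \log{\left(3 x^{2} + 2 \right)}
This equals f(x) exactly, so the claim holds.

Valid - the claim checks out under differentiation.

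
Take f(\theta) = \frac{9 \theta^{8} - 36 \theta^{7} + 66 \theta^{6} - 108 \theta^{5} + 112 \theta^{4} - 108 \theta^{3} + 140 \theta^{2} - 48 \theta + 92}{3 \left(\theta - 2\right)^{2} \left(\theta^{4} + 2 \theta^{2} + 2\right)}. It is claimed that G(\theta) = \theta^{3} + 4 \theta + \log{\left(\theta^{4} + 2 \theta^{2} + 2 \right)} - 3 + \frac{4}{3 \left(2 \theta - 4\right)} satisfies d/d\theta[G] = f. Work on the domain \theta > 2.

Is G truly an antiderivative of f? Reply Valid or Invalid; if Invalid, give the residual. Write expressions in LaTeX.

Valid - differentiating G returns exactly f.

d/d\theta[G] = \frac{9 \theta^{8} - 36 \theta^{7} + 66 \theta^{6} - 108 \theta^{5} + 112 \theta^{4} - 108 \theta^{3} + 140 \theta^{2} - 48 \theta + 92}{3 \theta^{6} - 12 \theta^{5} + 18 \theta^{4} - 24 \theta^{3} + 30 \theta^{2} - 24 \theta + 24}
This equals f(\theta) exactly, so the claim holds.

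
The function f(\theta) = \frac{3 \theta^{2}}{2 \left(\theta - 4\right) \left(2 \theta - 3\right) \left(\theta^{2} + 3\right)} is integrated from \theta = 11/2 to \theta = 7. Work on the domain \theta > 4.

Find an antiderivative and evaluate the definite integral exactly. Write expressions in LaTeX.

Factor the denominator (2 \left(\theta - 4\right) \left(2 \theta - 3\right) \left(\theta^{2} + 3\right)) and decompose: f = - \frac{3 \left(11 \theta + 6\right)}{266 \left(\theta^{2} + 3\right)} - \frac{9}{35 \left(2 \theta - 3\right)} + \frac{24}{95 \left(\theta - 4\right)}; each piece integrates to a log, atan, or power term.
F(\theta) = \frac{24 \log{\left(\theta - 4 \right)}}{95} - \frac{9 \log{\left(\theta - \frac{3}{2} \right)}}{70} - \frac{33 \log{\left(\theta^{2} + 3 \right)}}{532} - \frac{3 \sqrt{3} \operatorname{atan}{\left(\frac{\sqrt{3} \theta}{3} \right)}}{133} is an antiderivative of f.
Check: d/d\theta[\frac{24 \log{\left(\theta - 4 \right)}}{95} - \frac{9 \log{\left(\theta - \frac{3}{2} \right)}}{70} - \frac{33 \log{\left(\theta^{2} + 3 \right)}}{532} - \frac{3 \sqrt{3} \operatorname{atan}{\left(\frac{\sqrt{3} \theta}{3} \right)}}{133}] = \frac{3 \theta^{2}}{4 \theta^{4} - 22 \theta^{3} + 36 \theta^{2} - 66 \theta + 72}, which equals f(\theta).
F(7) = - \frac{33 \log{\left(52 \right)}}{532} - \frac{9 \log{\left(\frac{11}{2} \right)}}{70} - \frac{3 \sqrt{3} \operatorname{atan}{\left(\frac{7 \sqrt{3}}{3} \right)}}{133} + \frac{24 \log{\left(3 \right)}}{95}; F(11/2) = - \frac{33 \log{\left(\frac{133}{4} \right)}}{532} - \frac{9 \log{\left(4 \right)}}{70} - \frac{3 \sqrt{3} \operatorname{atan}{\left(\frac{11 \sqrt{3}}{6} \right)}}{133} + \frac{24 \log{\left(\frac{3}{2} \right)}}{95}.
Integral = F(7) - F(11/2) = - \frac{33 \log{\left(52 \right)}}{532} - \frac{9 \log{\left(\frac{11}{2} \right)}}{70} - \frac{24 \log{\left(\frac{3}{2} \right)}}{95} - \frac{3 \sqrt{3} \operatorname{atan}{\left(\frac{7 \sqrt{3}}{3} \right)}}{133} + \frac{3 \sqrt{3} \operatorname{atan}{\left(\frac{11 \sqrt{3}}{6} \right)}}{133} + \frac{9 \log{\left(4 \right)}}{70} + \frac{33 \log{\left(\frac{133}{4} \right)}}{532} + \frac{24 \log{\left(3 \right)}}{95}.

Antiderivative: F(\theta) = \frac{24 \log{\left(\theta - 4 \right)}}{95} - \frac{9 \log{\left(\theta - \frac{3}{2} \right)}}{70} - \frac{33 \log{\left(\theta^{2} + 3 \right)}}{532} - \frac{3 \sqrt{3} \operatorname{atan}{\left(\frac{\sqrt{3} \theta}{3} \right)}}{133}; value = - \frac{33 \log{\left(52 \right)}}{532} - \frac{9 \log{\left(\frac{11}{2} \right)}}{70} - \frac{24 \log{\left(\frac{3}{2} \right)}}{95} - \frac{3 \sqrt{3} \operatorname{atan}{\left(\frac{7 \sqrt{3}}{3} \right)}}{133} + \frac{3 \sqrt{3} \operatorname{atan}{\left(\frac{11 \sqrt{3}}{6} \right)}}{133} + \frac{9 \log{\left(4 \right)}}{70} + \frac{33 \log{\left(\frac{133}{4} \right)}}{532} + \frac{24 \log{\left(3 \right)}}{95}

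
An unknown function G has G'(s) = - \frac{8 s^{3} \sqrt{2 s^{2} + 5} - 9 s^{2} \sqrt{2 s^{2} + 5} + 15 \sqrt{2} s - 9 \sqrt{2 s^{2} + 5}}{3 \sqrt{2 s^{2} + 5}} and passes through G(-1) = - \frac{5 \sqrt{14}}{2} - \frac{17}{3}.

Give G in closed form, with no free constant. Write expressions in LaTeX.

G(s) = \frac{- 4 s^{4} + 6 s^{3} + 18 s - 15 \sqrt{2} \sqrt{2 s^{2} + 5} - 6}{6}

Since d/ds undoes antidifferentiation here, G(s) must give back the stated G'(s).
A general antiderivative is - \frac{2 s^{4}}{3} + s^{3} + 3 s - 5 \sqrt{s^{2} + \frac{5}{2}} + C.
The condition gives C = - \frac{5 \sqrt{14}}{2} - \frac{17}{3} - (- \frac{5 \sqrt{14}}{2} - \frac{14}{3}) = -1.
So G(s) = \frac{- 4 s^{4} + 6 s^{3} + 18 s - 15 \sqrt{2} \sqrt{2 s^{2} + 5} - 6}{6}.
Check: d/ds[\frac{- 4 s^{4} + 6 s^{3} + 18 s - 15 \sqrt{2} \sqrt{2 s^{2} + 5} - 6}{6}] = \frac{- 8 s^{3} \sqrt{2 s^{2} + 5} + 9 s^{2} \sqrt{2 s^{2} + 5} - 15 \sqrt{2} s + 9 \sqrt{2 s^{2} + 5}}{3 \sqrt{2 s^{2} + 5}}, which equals G'(s).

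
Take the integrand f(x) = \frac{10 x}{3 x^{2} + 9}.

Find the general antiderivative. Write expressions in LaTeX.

The substitution u = 2 x^{2} + 6 works: f is exactly (dF/du)*(du/dx) for that inner function.
Check: d/dx[\frac{5 \log{\left(2 x^{2} + 6 \right)}}{3}] = \frac{10 x}{3 x^{2} + 9} = f(x).

F(x) = \frac{5 \log{\left(2 x^{2} + 6 \right)}}{3} + C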